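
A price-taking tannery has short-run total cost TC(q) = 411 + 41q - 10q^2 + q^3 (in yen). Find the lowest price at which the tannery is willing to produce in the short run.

Short-run supply begins at min AVC. From VC = 41q - 10q^2 + q^3, AVC = 41 - 10q + q^2.
dAVC/dq = -10 + 2q = 0 gives q = 5. min AVC = 41 - 10·5 + 5^2 = 16.
So the shutdown price is ¥16.

¥16 per unit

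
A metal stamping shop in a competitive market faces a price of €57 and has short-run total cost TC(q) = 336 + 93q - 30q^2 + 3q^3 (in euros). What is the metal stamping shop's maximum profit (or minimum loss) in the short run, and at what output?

AVC = 93 - 30q + 3q^2 has its minimum €18 at q = 5; price €57 clears that bar, so the firm operates.
MC = 93 - 60q + 9q^2. Setting P = MC and taking the root on the rising branch gives q* = 6.
TR = 57·6 = 342. TC = 336 + 126 = 462. Profit = 342 − 462 = -€120.
That loss of €120 beats the €336 the firm would lose by shutting down; producing recovers €216 of fixed cost.

Profit = -€120 at q = 6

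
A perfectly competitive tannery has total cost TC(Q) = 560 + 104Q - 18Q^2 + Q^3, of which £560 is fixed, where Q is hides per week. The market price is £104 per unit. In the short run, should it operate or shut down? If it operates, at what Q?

From TC, MC = TC'(Q) = 104 - 36Q + 3Q^2 and AVC = VC/Q = 104 - 18Q + Q^2.
AVC hits its minimum where MC = AVC, at Q = 9, giving min AVC = 104 - 18·9 + 9^2 = £23.
P = £104 exceeds min AVC = £23, so the firm stays open.
Solving P = MC: -36Q + 3Q^2 = 0 ⇒ Q = 0 or 12. On the upward-sloping branch, Q* = 12.
Check: AVC at Q = 12 is £32 ≤ P, so revenue covers variable cost.
Profit = P·Q − TC = 104·12 − 944 = £304.

Produce at Q = 12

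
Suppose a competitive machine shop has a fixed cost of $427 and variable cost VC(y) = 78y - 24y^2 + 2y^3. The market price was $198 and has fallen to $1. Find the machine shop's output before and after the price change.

AVC = 78 - 24y + 2y^2, minimized at y = 6 where min AVC = $6. MC = 78 - 48y + 6y^2.
With P = $198 above the shutdown price, P = MC gives y = 10.
At P = $1 < min AVC = $6, price no longer covers variable cost at any output, so the firm shuts down: y = 0.

Output falls from 10 to 0 (the firm shuts down)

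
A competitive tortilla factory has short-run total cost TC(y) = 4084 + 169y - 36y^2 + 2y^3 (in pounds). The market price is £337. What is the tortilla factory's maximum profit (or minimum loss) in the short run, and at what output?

AVC = 169 - 36y + 2y^2 has its minimum £7 at y = 9; price £337 clears that bar, so the firm operates.
With MC = 169 - 72y + 6y^2, P = MC on the upward-sloping part at y* = 14.
TR = 337·14 = 4718. TC = 4084 + 798 = 4882. Profit = 4718 − 4882 = -£164.
Shutting down would mean losing the fixed cost of £4084, so operating at a loss of £164 is better by £3920.

Profit = -£164 at y = 14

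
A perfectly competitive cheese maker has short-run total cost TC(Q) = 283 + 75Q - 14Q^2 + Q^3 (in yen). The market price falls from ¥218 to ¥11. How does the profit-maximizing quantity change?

Output falls from 13 to 0 (the firm shuts down)

AVC = 75 - 14Q + Q^2, minimized at Q = 7 where min AVC = ¥26. MC = 75 - 28Q + 3Q^2.
At P = ¥218 ≥ min AVC, set P = MC on the rising branch: Q = 13.
At P = ¥11 < min AVC = ¥26, price no longer covers variable cost at any output, so the firm shuts down: Q = 0.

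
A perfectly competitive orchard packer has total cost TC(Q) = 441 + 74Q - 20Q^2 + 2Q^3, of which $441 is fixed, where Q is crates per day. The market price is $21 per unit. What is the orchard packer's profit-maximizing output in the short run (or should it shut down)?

Shut down

Variable cost is VC = 74Q - 20Q^2 + 2Q^3, so AVC = VC/Q = 74 - 20Q + 2Q^2 and MC = dTC/dQ = 74 - 40Q + 6Q^2.
The AVC parabola has its vertex at Q = 20/4 = 5, where AVC = 74 - 20·5 + 2·5^2 = $24.
Since P = $21 < min AVC = $24, price fails to cover variable cost at any output.
Shutting down limits the loss to fixed cost, $441.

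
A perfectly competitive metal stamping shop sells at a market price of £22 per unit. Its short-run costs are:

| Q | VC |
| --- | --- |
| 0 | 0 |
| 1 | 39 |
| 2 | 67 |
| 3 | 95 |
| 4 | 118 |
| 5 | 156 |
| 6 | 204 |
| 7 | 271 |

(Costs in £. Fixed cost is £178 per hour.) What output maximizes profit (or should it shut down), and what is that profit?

Profit at each row (π = 22Q − TC): Q=0: -178; Q=1: -195; Q=2: -201; Q=3: -207; Q=4: -208; Q=5: -224; Q=6: -250; Q=7: -295.
Profit is highest at Q = 0. Equivalently, the lowest AVC in the table is 118/4 ≈ £29.50 at Q = 4, and P = £22 falls below it — price never covers variable cost, so the firm shuts down and loses only its fixed cost.

Q = 0 (shut down); profit = -£178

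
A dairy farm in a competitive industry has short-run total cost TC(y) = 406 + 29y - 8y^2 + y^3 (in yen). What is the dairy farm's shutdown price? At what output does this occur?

Short-run supply begins at min AVC. From VC = 29y - 8y^2 + y^3, AVC = 29 - 8y + y^2.
dAVC/dy = -8 + 2y = 0 gives y = 4. min AVC = 29 - 8·4 + 4^2 = 13.
So the shutdown price is ¥13.

¥13 per unit, at y = 4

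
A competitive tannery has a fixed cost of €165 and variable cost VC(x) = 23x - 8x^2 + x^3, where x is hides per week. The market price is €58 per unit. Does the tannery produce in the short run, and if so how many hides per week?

From TC, MC = TC'(x) = 23 - 16x + 3x^2 and AVC = VC/x = 23 - 8x + x^2.
AVC hits its minimum where MC = AVC, at x = 4, giving min AVC = 23 - 8·4 + 4^2 = €7.
Because €58 ≥ €7, revenue can cover variable cost; the firm operates.
Solving P = MC: -35 - 16x + 3x^2 = 0 ⇒ x = -5/3 or 7. On the upward-sloping branch, x* = 7.
Check: AVC at x = 7 is €16 ≤ P, so revenue covers variable cost.
Profit = P·x − TC = 58·7 − 277 = €129.

Produce at x = 7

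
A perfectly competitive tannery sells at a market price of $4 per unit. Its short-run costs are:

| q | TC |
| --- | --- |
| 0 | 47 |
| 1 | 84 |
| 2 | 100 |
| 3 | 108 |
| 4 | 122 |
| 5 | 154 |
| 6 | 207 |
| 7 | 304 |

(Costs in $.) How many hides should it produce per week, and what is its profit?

q = 0 (shut down); profit = -$47

Profit at each row (π = 4q − TC): q=0: -47; q=1: -80; q=2: -92; q=3: -96; q=4: -106; q=5: -134; q=6: -183; q=7: -276.
Profit is highest at q = 0. Equivalently, the lowest AVC in the table is 75/4 ≈ $18.75 at q = 4, and P = $4 falls below it — price never covers variable cost, so the firm shuts down and loses only its fixed cost.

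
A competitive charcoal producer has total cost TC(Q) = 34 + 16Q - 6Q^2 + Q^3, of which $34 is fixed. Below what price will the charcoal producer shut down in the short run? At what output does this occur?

The shutdown price is the minimum of AVC. VC = 16Q - 6Q^2 + Q^3, so AVC = 16 - 6Q + Q^2.
dAVC/dQ = -6 + 2Q = 0 gives Q = 3. min AVC = 16 - 6·3 + 3^2 = 7.
For P < $7 the firm produces nothing.

$7 per unit, at Q = 3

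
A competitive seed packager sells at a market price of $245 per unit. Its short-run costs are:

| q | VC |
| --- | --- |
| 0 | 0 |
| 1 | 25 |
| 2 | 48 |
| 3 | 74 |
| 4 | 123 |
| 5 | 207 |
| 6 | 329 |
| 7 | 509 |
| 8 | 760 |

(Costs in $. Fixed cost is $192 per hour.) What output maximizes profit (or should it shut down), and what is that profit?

Profit at each row (π = 245q − TC): q=0: -192; q=1: 28; q=2: 250; q=3: 469; q=4: 665; q=5: 826; q=6: 949; q=7: 1014; q=8: 1008.
Profit is maximized at q = 7. AVC there is 509/7 = $72.71 ≤ P, so producing beats shutting down (which would give -$192).

q = 7; profit = $1014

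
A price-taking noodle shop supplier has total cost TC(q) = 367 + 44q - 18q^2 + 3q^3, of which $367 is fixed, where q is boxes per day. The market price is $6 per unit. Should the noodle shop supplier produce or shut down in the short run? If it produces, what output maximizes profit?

Shut down

Variable cost is VC = 44q - 18q^2 + 3q^3, so AVC = VC/q = 44 - 18q + 3q^2 and MC = dTC/dq = 44 - 36q + 9q^2.
AVC hits its minimum where MC = AVC, at q = 3, giving min AVC = 44 - 18·3 + 3·3^2 = $17.
P = $6 lies below min AVC = $17; no output level covers variable cost.
The firm minimizes its loss by shutting down and losing only its fixed cost of $367.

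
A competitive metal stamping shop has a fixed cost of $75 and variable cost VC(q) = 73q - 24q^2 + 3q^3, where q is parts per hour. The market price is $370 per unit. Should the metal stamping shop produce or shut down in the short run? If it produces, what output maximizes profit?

Strip out fixed cost: VC = 73q - 24q^2 + 3q^3. Then AVC = 73 - 24q + 3q^2 and MC = 73 - 48q + 9q^2.
The AVC parabola has its vertex at q = 24/6 = 4, where AVC = 73 - 24·4 + 3·4^2 = $25.
P = $370 exceeds min AVC = $25, so the firm stays open.
P = MC gives -297 - 48q + 9q^2 = 0, with roots -11/3 and 9. Take the larger (rising MC): q* = 9.
Check: AVC at q = 9 is $100 ≤ P, so revenue covers variable cost.
Profit = P·q − TC = 370·9 − 975 = $2355.

Produce at q = 9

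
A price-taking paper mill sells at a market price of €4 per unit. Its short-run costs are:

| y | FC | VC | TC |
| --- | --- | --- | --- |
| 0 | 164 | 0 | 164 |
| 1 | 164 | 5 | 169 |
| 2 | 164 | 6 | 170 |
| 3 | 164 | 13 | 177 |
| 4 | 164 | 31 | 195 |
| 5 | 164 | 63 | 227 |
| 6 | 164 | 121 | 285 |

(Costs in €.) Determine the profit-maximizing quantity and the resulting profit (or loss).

y = 2; profit = -€162

Profit at each row (π = 4y − TC): y=0: -164; y=1: -165; y=2: -162; y=3: -165; y=4: -179; y=5: -207; y=6: -261.
Profit is maximized at y = 2. AVC there is 6/2 = €3 ≤ P, so producing beats shutting down (which would give -€164).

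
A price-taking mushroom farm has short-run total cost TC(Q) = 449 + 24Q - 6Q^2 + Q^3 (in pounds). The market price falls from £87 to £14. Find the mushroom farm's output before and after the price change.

Output falls from 7 to 0 (the firm shuts down)

MC = 24 - 12Q + 3Q^2; the shutdown threshold is min AVC = £15 (at Q = 3).
With P = £87 above the shutdown price, P = MC gives Q = 7.
At P = £14 < min AVC = £15, price no longer covers variable cost at any output, so the firm shuts down: Q = 0.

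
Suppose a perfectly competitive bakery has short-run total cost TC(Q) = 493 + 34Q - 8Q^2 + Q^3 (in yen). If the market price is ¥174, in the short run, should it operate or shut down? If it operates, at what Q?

Produce at Q = 10

Strip out fixed cost: VC = 34Q - 8Q^2 + Q^3. Then AVC = 34 - 8Q + Q^2 and MC = 34 - 16Q + 3Q^2.
AVC hits its minimum where MC = AVC, at Q = 4, giving min AVC = 34 - 8·4 + 4^2 = ¥18.
P = ¥174 exceeds min AVC = ¥18, so the firm stays open.
Solving P = MC: -140 - 16Q + 3Q^2 = 0 ⇒ Q = -14/3 or 10. On the upward-sloping branch, Q* = 10.
Check: AVC at Q = 10 is ¥54 ≤ P, so revenue covers variable cost.
Profit = P·Q − TC = 174·10 − 1033 = ¥707.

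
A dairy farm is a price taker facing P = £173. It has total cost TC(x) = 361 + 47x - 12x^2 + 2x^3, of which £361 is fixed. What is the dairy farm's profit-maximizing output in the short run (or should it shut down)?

From TC, MC = TC'(x) = 47 - 24x + 6x^2 and AVC = VC/x = 47 - 12x + 2x^2.
AVC hits its minimum where MC = AVC, at x = 3, giving min AVC = 47 - 12·3 + 2·3^2 = £29.
P = £173 exceeds min AVC = £29, so the firm stays open.
P = MC gives -126 - 24x + 6x^2 = 0, with roots -3 and 7. Take the larger (rising MC): x* = 7.
Check: AVC at x = 7 is £61 ≤ P, so revenue covers variable cost.
Profit = P·x − TC = 173·7 − 788 = £423.

Produce at x = 7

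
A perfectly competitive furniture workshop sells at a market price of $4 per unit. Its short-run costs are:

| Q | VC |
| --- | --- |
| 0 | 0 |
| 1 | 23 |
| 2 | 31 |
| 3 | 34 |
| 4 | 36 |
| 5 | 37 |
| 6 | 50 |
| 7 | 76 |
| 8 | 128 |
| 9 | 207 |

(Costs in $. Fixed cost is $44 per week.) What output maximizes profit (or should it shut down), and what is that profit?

Q = 0 (shut down); profit = -$44

Tabulate TR − TC: Q=0: -44; Q=1: -63; Q=2: -67; Q=3: -66; Q=4: -64; Q=5: -61; Q=6: -70; Q=7: -92; Q=8: -140; Q=9: -215.
Profit is highest at Q = 0. Equivalently, the lowest AVC in the table is 37/5 ≈ $7.40 at Q = 5, and P = $4 falls below it — price never covers variable cost, so the firm shuts down and loses only its fixed cost.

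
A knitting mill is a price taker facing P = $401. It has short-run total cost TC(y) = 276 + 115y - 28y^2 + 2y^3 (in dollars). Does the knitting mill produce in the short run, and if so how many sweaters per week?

Variable cost is VC = 115y - 28y^2 + 2y^3, so AVC = VC/y = 115 - 28y + 2y^2 and MC = dTC/dy = 115 - 56y + 6y^2.
The AVC parabola has its vertex at y = 28/4 = 7, where AVC = 115 - 28·7 + 2·7^2 = $17.
Since P = $401 ≥ min AVC = $17, price covers variable cost and the firm should produce.
Set P = MC: 401 = 115 - 56y + 6y^2 → -286 - 56y + 6y^2 = 0. The roots are y = -11/3 and y = 13; the profit-maximizing output is on the rising part of MC, so y* = 13.
Check: AVC at y = 13 is $89 ≤ P, so revenue covers variable cost.
Profit = P·y − TC = 401·13 − 1433 = $3780.

Produce at y = 13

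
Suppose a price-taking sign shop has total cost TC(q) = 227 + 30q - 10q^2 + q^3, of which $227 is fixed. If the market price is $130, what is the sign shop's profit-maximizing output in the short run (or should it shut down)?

Variable cost is VC = 30q - 10q^2 + q^3, so AVC = VC/q = 30 - 10q + q^2 and MC = dTC/dq = 30 - 20q + 3q^2.
AVC is minimized where dAVC/dq = -10 + 2q = 0, at q = 5; min AVC = 30 - 10·5 + 5^2 = $5.
Because $130 ≥ $5, revenue can cover variable cost; the firm operates.
Solving P = MC: -100 - 20q + 3q^2 = 0 ⇒ q = -10/3 or 10. On the upward-sloping branch, q* = 10.
Check: AVC at q = 10 is $30 ≤ P, so revenue covers variable cost.
Profit = P·q − TC = 130·10 − 527 = $773.

Produce at q = 10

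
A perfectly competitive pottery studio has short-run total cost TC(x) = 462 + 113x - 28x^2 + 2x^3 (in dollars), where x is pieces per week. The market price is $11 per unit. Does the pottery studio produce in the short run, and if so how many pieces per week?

Strip out fixed cost: VC = 113x - 28x^2 + 2x^3. Then AVC = 113 - 28x + 2x^2 and MC = 113 - 56x + 6x^2.
AVC is minimized where dAVC/dx = -28 + 4x = 0, at x = 7; min AVC = 113 - 28·7 + 2·7^2 = $15.
P = $11 lies below min AVC = $15; no output level covers variable cost.
Best response: produce nothing and absorb the $462 fixed cost.

Shut down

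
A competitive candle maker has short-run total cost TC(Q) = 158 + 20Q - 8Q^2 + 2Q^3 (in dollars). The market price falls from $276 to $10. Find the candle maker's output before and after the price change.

Output falls from 8 to 0 (the firm shuts down)

MC = 20 - 16Q + 6Q^2; the shutdown threshold is min AVC = $12 (at Q = 2).
At P = $276 ≥ min AVC, set P = MC on the rising branch: Q = 8.
At P = $10 < min AVC = $12, price no longer covers variable cost at any output, so the firm shuts down: Q = 0.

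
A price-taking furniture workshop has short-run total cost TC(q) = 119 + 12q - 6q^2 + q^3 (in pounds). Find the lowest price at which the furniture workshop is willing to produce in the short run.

The firm shuts down when price falls below the minimum of average variable cost. AVC = VC/q = 12 - 6q + q^2.
dAVC/dq = -6 + 2q = 0 gives q = 3. min AVC = 12 - 6·3 + 3^2 = 3.
So the shutdown price is £3.

£3 per unit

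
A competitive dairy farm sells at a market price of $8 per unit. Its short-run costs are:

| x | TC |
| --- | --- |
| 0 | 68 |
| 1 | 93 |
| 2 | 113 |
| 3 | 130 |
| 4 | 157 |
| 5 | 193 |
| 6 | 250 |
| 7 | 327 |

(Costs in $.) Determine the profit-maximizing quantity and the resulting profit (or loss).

x = 0 (shut down); profit = -$68

Compute π = P·x − TC at each output: x=0: -68; x=1: -85; x=2: -97; x=3: -106; x=4: -125; x=5: -153; x=6: -202; x=7: -271.
Profit is highest at x = 0. Equivalently, the lowest AVC in the table is 62/3 ≈ $20.67 at x = 3, and P = $8 falls below it — price never covers variable cost, so the firm shuts down and loses only its fixed cost.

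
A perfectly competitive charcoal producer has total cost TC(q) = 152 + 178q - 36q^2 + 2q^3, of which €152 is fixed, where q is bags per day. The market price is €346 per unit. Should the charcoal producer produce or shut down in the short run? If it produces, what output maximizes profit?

Variable cost is VC = 178q - 36q^2 + 2q^3, so AVC = VC/q = 178 - 36q + 2q^2 and MC = dTC/dq = 178 - 72q + 6q^2.
The AVC parabola has its vertex at q = 36/4 = 9, where AVC = 178 - 36·9 + 2·9^2 = €16.
Because €346 ≥ €16, revenue can cover variable cost; the firm operates.
Solving P = MC: -168 - 72q + 6q^2 = 0 ⇒ q = -2 or 14. On the upward-sloping branch, q* = 14.
Check: AVC at q = 14 is €66 ≤ P, so revenue covers variable cost.
Profit = P·q − TC = 346·14 − 1076 = €3768.

Produce at q = 14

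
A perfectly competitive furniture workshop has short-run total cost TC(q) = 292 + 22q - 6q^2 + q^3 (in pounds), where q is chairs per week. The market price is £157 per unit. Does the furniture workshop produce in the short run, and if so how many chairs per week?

Variable cost is VC = 22q - 6q^2 + q^3, so AVC = VC/q = 22 - 6q + q^2 and MC = dTC/dq = 22 - 12q + 3q^2.
AVC is minimized where dAVC/dq = -6 + 2q = 0, at q = 3; min AVC = 22 - 6·3 + 3^2 = £13.
Since P = £157 ≥ min AVC = £13, price covers variable cost and the firm should produce.
Solving P = MC: -135 - 12q + 3q^2 = 0 ⇒ q = -5 or 9. On the upward-sloping branch, q* = 9.
Check: AVC at q = 9 is £49 ≤ P, so revenue covers variable cost.
Profit = P·q − TC = 157·9 − 733 = £680.

Produce at q = 9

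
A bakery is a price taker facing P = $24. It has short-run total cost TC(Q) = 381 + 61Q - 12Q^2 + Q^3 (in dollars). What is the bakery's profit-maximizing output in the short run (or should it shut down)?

Variable cost is VC = 61Q - 12Q^2 + Q^3, so AVC = VC/Q = 61 - 12Q + Q^2 and MC = dTC/dQ = 61 - 24Q + 3Q^2.
AVC is minimized where dAVC/dQ = -12 + 2Q = 0, at Q = 6; min AVC = 61 - 12·6 + 6^2 = $25.
With P < min AVC ($24 < $25), every unit sold adds to the loss.
The firm minimizes its loss by shutting down and losing only its fixed cost of $381.

Shut down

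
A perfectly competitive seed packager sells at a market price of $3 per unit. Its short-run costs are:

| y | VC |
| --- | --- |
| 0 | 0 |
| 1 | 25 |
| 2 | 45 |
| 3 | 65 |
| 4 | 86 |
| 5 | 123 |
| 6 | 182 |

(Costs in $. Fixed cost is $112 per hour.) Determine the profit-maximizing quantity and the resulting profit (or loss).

Tabulate TR − TC: y=0: -112; y=1: -134; y=2: -151; y=3: -168; y=4: -186; y=5: -220; y=6: -276.
Profit is highest at y = 0. Equivalently, the lowest AVC in the table is 86/4 ≈ $21.50 at y = 4, and P = $3 falls below it — price never covers variable cost, so the firm shuts down and loses only its fixed cost.

y = 0 (shut down); profit = -$112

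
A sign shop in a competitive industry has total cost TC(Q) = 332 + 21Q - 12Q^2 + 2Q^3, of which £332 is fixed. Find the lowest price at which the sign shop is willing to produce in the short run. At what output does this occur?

The shutdown price is the minimum of AVC. VC = 21Q - 12Q^2 + 2Q^3, so AVC = 21 - 12Q + 2Q^2.
At the minimum of AVC, MC = AVC. MC = 21 - 24Q + 6Q^2; setting MC = AVC gives 4Q^2 - 12Q = 0, so Q = 3. min AVC = 3.
The firm shuts down for any P below £3.

£3 per unit, at Q = 3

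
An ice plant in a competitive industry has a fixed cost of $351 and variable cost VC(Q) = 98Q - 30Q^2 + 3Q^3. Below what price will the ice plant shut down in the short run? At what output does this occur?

$23 per unit, at Q = 5

The firm shuts down when price falls below the minimum of average variable cost. AVC = VC/Q = 98 - 30Q + 3Q^2.
dAVC/dQ = -30 + 6Q = 0 gives Q = 5. min AVC = 98 - 30·5 + 3·5^2 = 23.
The firm shuts down for any P below $23.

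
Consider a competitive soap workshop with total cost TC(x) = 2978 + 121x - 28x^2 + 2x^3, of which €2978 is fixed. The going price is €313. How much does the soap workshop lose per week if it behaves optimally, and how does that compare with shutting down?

AVC = 121 - 28x + 2x^2 has its minimum €23 at x = 7; price €313 clears that bar, so the firm operates.
MC = 121 - 56x + 6x^2. Setting P = MC and taking the root on the rising branch gives x* = 12.
TR = 313·12 = 3756. TC = 2978 + 876 = 3854. Profit = 3756 − 3854 = -€98.
Shutting down would mean losing the fixed cost of €2978, so operating at a loss of €98 is better by €2880.

Profit = -€98 at x = 12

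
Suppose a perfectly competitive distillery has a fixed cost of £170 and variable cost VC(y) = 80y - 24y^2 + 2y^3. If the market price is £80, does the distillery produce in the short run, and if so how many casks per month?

Produce at y = 8

From TC, MC = TC'(y) = 80 - 48y + 6y^2 and AVC = VC/y = 80 - 24y + 2y^2.
The AVC parabola has its vertex at y = 24/4 = 6, where AVC = 80 - 24·6 + 2·6^2 = £8.
Since P = £80 ≥ min AVC = £8, price covers variable cost and the firm should produce.
P = MC gives -48y + 6y^2 = 0, with roots 0 and 8. Take the larger (rising MC): y* = 8.
Check: AVC at y = 8 is £16 ≤ P, so revenue covers variable cost.
Profit = P·y − TC = 80·8 − 298 = £342.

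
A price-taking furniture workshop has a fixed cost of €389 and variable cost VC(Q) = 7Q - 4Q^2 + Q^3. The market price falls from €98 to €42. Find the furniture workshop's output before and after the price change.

Output falls from 7 to 5

AVC = 7 - 4Q + Q^2, minimized at Q = 2 where min AVC = €3. MC = 7 - 8Q + 3Q^2.
At P = €98 ≥ min AVC, set P = MC on the rising branch: Q = 7.
At P = €42 ≥ min AVC, set P = MC: Q = 5. The firm stays open but cuts output.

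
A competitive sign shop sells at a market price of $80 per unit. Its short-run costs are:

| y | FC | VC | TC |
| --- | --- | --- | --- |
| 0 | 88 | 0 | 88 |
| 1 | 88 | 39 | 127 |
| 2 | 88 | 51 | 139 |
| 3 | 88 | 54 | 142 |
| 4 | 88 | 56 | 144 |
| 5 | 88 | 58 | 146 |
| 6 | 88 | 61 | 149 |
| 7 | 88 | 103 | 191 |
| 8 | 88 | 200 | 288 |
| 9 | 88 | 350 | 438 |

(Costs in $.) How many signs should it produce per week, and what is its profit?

y = 7; profit = $369

Compute π = P·y − TC at each output: y=0: -88; y=1: -47; y=2: 21; y=3: 98; y=4: 176; y=5: 254; y=6: 331; y=7: 369; y=8: 352; y=9: 282.
Profit is maximized at y = 7. AVC there is 103/7 = $14.71 ≤ P, so producing beats shutting down (which would give -$88).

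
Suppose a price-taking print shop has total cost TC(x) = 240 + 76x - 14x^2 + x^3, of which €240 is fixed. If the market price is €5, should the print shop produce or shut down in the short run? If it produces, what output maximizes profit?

Shut down

Strip out fixed cost: VC = 76x - 14x^2 + x^3. Then AVC = 76 - 14x + x^2 and MC = 76 - 28x + 3x^2.
AVC is minimized where dAVC/dx = -14 + 2x = 0, at x = 7; min AVC = 76 - 14·7 + 7^2 = €27.
With P < min AVC (€5 < €27), every unit sold adds to the loss.
Best response: produce nothing and absorb the €240 fixed cost.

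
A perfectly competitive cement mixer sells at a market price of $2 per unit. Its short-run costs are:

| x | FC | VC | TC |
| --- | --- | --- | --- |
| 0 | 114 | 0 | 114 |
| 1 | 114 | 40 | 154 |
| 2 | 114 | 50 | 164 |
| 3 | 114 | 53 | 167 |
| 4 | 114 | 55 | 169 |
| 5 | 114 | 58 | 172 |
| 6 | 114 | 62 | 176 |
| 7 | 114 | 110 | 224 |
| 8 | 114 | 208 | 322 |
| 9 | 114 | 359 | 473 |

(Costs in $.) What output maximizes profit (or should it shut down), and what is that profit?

x = 0 (shut down); profit = -$114

Profit at each row (π = 2x − TC): x=0: -114; x=1: -152; x=2: -160; x=3: -161; x=4: -161; x=5: -162; x=6: -164; x=7: -210; x=8: -306; x=9: -455.
Profit is highest at x = 0. Equivalently, the lowest AVC in the table is 62/6 ≈ $10.33 at x = 6, and P = $2 falls below it — price never covers variable cost, so the firm shuts down and loses only its fixed cost.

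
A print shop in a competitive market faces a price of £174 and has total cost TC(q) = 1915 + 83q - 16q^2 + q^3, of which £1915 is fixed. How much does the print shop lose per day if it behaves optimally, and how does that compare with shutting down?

AVC = 83 - 16q + q^2 has its minimum £19 at q = 8; price £174 clears that bar, so the firm operates.
With MC = 83 - 32q + 3q^2, P = MC on the upward-sloping part at q* = 13.
TR = 174·13 = 2262. TC = 1915 + 572 = 2487. Profit = 2262 − 2487 = -£225.
Shutting down would mean losing the fixed cost of £1915, so operating at a loss of £225 is better by £1690.

Profit = -£225 at q = 13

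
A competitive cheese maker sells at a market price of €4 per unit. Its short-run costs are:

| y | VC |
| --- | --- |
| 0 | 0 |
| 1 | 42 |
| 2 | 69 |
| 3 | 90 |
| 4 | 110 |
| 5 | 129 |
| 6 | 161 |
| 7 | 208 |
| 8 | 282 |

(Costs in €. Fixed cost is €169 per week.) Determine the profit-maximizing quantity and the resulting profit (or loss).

y = 0 (shut down); profit = -€169

Tabulate TR − TC: y=0: -169; y=1: -207; y=2: -230; y=3: -247; y=4: -263; y=5: -278; y=6: -306; y=7: -349; y=8: -419.
Profit is highest at y = 0. Equivalently, the lowest AVC in the table is 129/5 ≈ €25.80 at y = 5, and P = €4 falls below it — price never covers variable cost, so the firm shuts down and loses only its fixed cost.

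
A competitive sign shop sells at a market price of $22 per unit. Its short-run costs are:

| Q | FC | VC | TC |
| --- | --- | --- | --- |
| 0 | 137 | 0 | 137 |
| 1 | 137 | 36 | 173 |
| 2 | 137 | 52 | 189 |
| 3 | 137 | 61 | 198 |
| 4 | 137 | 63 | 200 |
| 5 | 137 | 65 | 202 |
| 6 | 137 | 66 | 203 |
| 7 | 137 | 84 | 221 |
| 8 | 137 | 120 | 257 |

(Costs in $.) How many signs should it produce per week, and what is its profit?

Tabulate TR − TC: Q=0: -137; Q=1: -151; Q=2: -145; Q=3: -132; Q=4: -112; Q=5: -92; Q=6: -71; Q=7: -67; Q=8: -81.
Profit is maximized at Q = 7. AVC there is 84/7 = $12 ≤ P, so producing beats shutting down (which would give -$137).

Q = 7; profit = -$67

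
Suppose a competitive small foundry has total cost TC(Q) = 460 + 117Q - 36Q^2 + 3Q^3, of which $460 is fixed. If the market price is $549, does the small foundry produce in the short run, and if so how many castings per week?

Variable cost is VC = 117Q - 36Q^2 + 3Q^3, so AVC = VC/Q = 117 - 36Q + 3Q^2 and MC = dTC/dQ = 117 - 72Q + 9Q^2.
AVC hits its minimum where MC = AVC, at Q = 6, giving min AVC = 117 - 36·6 + 3·6^2 = $9.
Since P = $549 ≥ min AVC = $9, price covers variable cost and the firm should produce.
P = MC gives -432 - 72Q + 9Q^2 = 0, with roots -4 and 12. Take the larger (rising MC): Q* = 12.
Check: AVC at Q = 12 is $117 ≤ P, so revenue covers variable cost.
Profit = P·Q − TC = 549·12 − 1864 = $4724.

Produce at Q = 12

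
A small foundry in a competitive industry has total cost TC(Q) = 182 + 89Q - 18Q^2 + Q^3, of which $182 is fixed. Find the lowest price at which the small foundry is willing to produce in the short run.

$8 per unit

Short-run supply begins at min AVC. From VC = 89Q - 18Q^2 + Q^3, AVC = 89 - 18Q + Q^2.
At the minimum of AVC, MC = AVC. MC = 89 - 36Q + 3Q^2; setting MC = AVC gives 2Q^2 - 18Q = 0, so Q = 9. min AVC = 8.
So the shutdown price is $8.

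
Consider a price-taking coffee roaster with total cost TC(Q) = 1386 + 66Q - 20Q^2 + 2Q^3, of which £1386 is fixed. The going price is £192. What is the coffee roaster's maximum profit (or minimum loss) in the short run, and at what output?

Profit = -£90 at Q = 9

AVC = 66 - 20Q + 2Q^2; min AVC = £16 at Q = 5. Since P = £192 ≥ min AVC, the firm produces.
MC = 66 - 40Q + 6Q^2. Setting P = MC and taking the root on the rising branch gives Q* = 9.
TR = 192·9 = 1728. TC = 1386 + 432 = 1818. Profit = 1728 − 1818 = -£90.
That loss of £90 beats the £1386 the firm would lose by shutting down; producing recovers £1296 of fixed cost.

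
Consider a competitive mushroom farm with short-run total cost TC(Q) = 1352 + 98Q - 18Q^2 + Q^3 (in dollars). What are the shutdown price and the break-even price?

Shutdown price = min AVC. AVC = 98 - 18Q + Q^2, with vertex at Q = 9 and minimum $17.
ATC = 1352/Q + 98 - 18Q + Q^2. Setting dATC/dQ = −1352/Q^2 − 18 + 2Q = 0 gives Q = 13 (since 2·13^3 − 18·13^2 = 1352).
min ATC = 1352/13 + 98 − 18·13 + 13^2 = $137. That is the break-even price.
Between these two prices the firm operates at a loss; above $137 it earns a profit.

Shutdown price = $17; break-even price = $137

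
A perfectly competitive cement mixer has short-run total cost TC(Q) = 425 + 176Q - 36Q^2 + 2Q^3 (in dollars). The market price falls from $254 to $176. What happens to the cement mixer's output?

AVC = 176 - 36Q + 2Q^2, minimized at Q = 9 where min AVC = $14. MC = 176 - 72Q + 6Q^2.
With P = $254 above the shutdown price, P = MC gives Q = 13.
At P = $176 ≥ min AVC, set P = MC: Q = 12. The firm stays open but cuts output.

Output falls from 13 to 12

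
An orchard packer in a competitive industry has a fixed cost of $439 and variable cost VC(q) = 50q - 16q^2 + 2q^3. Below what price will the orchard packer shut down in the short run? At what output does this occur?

The firm shuts down when price falls below the minimum of average variable cost. AVC = VC/q = 50 - 16q + 2q^2.
At the minimum of AVC, MC = AVC. MC = 50 - 32q + 6q^2; setting MC = AVC gives 4q^2 - 16q = 0, so q = 4. min AVC = 18.
For P < $18 the firm produces nothing.

$18 per unit, at q = 4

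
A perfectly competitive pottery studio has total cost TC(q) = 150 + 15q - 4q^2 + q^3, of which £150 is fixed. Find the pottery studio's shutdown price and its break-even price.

AVC = 15 - 4q + q^2; minimized at q = 2, giving min AVC = £11. That is the shutdown price.
ATC = 150/q + 15 - 4q + q^2. Setting dATC/dq = −150/q^2 − 4 + 2q = 0 gives q = 5 (since 2·5^3 − 4·5^2 = 150).
min ATC = 150/5 + 15 − 4·5 + 5^2 = £50. That is the break-even price.
Between these two prices the firm operates at a loss; above £50 it earns a profit.

Shutdown price = £11; break-even price = £50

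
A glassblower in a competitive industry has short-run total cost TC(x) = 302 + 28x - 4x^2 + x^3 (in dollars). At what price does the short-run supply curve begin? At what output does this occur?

$24 per unit, at x = 2

Short-run supply begins at min AVC. From VC = 28x - 4x^2 + x^3, AVC = 28 - 4x + x^2.
At the minimum of AVC, MC = AVC. MC = 28 - 8x + 3x^2; setting MC = AVC gives 2x^2 - 4x = 0, so x = 2. min AVC = 24.
For P < $24 the firm produces nothing.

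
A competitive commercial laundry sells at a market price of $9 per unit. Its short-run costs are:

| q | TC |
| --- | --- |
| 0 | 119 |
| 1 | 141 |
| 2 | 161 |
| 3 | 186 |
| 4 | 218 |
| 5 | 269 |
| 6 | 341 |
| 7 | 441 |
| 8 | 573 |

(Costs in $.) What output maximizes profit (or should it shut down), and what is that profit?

Tabulate TR − TC: q=0: -119; q=1: -132; q=2: -143; q=3: -159; q=4: -182; q=5: -224; q=6: -287; q=7: -378; q=8: -501.
Profit is highest at q = 0. Equivalently, the lowest AVC in the table is 42/2 ≈ $21 at q = 2, and P = $9 falls below it — price never covers variable cost, so the firm shuts down and loses only its fixed cost.

q = 0 (shut down); profit = -$119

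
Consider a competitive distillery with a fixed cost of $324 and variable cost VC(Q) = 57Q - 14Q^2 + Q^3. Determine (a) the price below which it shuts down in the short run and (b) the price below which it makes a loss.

Shutdown price = min AVC. AVC = 57 - 14Q + Q^2, with vertex at Q = 7 and minimum $8.
ATC = 324/Q + 57 - 14Q + Q^2. Setting dATC/dQ = −324/Q^2 − 14 + 2Q = 0 gives Q = 9 (since 2·9^3 − 14·9^2 = 324).
min ATC = 324/9 + 57 − 14·9 + 9^2 = $48. That is the break-even price.
Between these two prices the firm operates at a loss; above $48 it earns a profit.

Shutdown price = $8; break-even price = $48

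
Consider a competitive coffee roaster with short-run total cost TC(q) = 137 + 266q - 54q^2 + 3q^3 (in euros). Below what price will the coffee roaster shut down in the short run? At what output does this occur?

The firm shuts down when price falls below the minimum of average variable cost. AVC = VC/q = 266 - 54q + 3q^2.
At the minimum of AVC, MC = AVC. MC = 266 - 108q + 9q^2; setting MC = AVC gives 6q^2 - 54q = 0, so q = 9. min AVC = 23.
The firm shuts down for any P below €23.

€23 per unit, at q = 9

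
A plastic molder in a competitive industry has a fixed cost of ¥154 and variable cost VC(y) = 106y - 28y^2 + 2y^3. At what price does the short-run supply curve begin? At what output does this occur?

¥8 per unit, at y = 7

The firm shuts down when price falls below the minimum of average variable cost. AVC = VC/y = 106 - 28y + 2y^2.
At the minimum of AVC, MC = AVC. MC = 106 - 56y + 6y^2; setting MC = AVC gives 4y^2 - 28y = 0, so y = 7. min AVC = 8.
For P < ¥8 the firm produces nothing.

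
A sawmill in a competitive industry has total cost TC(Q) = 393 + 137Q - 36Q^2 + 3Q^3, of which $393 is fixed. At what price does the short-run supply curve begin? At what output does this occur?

$29 per unit, at Q = 6

Short-run supply begins at min AVC. From VC = 137Q - 36Q^2 + 3Q^3, AVC = 137 - 36Q + 3Q^2.
dAVC/dQ = -36 + 6Q = 0 gives Q = 6. min AVC = 137 - 36·6 + 3·6^2 = 29.
The firm shuts down for any P below $29.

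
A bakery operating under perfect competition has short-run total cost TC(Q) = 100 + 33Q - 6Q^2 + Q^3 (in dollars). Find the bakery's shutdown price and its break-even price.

Shutdown price = $24; break-even price = $48

Shutdown price = min AVC. AVC = 33 - 6Q + Q^2, with vertex at Q = 3 and minimum $24.
ATC = 100/Q + 33 - 6Q + Q^2. Setting dATC/dQ = −100/Q^2 − 6 + 2Q = 0 gives Q = 5 (since 2·5^3 − 6·5^2 = 100).
min ATC = 100/5 + 33 − 6·5 + 5^2 = $48. That is the break-even price.
Between these two prices the firm operates at a loss; above $48 it earns a profit.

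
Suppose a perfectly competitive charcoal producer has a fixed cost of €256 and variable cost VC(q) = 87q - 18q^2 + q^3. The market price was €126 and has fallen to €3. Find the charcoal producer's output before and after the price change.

Output falls from 13 to 0 (the firm shuts down)

MC = 87 - 36q + 3q^2; the shutdown threshold is min AVC = €6 (at q = 9).
At P = €126 ≥ min AVC, set P = MC on the rising branch: q = 13.
At P = €3 < min AVC = €6, price no longer covers variable cost at any output, so the firm shuts down: q = 0.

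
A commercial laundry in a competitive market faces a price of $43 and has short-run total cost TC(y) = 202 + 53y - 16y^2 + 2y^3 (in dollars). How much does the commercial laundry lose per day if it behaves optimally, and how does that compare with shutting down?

Profit = -$102 at y = 5

AVC = 53 - 16y + 2y^2 has its minimum $21 at y = 4; price $43 clears that bar, so the firm operates.
MC = 53 - 32y + 6y^2. Setting P = MC and taking the root on the rising branch gives y* = 5.
TR = 43·5 = 215. TC = 202 + 115 = 317. Profit = 215 − 317 = -$102.
That loss of $102 beats the $202 the firm would lose by shutting down; producing recovers $100 of fixed cost.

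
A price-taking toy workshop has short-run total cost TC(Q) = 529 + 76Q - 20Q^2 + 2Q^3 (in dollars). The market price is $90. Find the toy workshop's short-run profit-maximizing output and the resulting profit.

AVC = 76 - 20Q + 2Q^2 has its minimum $26 at Q = 5; price $90 clears that bar, so the firm operates.
With MC = 76 - 40Q + 6Q^2, P = MC on the upward-sloping part at Q* = 7.
TR = 90·7 = 630. TC = 529 + 238 = 767. Profit = 630 − 767 = -$137.
Shutting down would mean losing the fixed cost of $529, so operating at a loss of $137 is better by $392.

Profit = -$137 at Q = 7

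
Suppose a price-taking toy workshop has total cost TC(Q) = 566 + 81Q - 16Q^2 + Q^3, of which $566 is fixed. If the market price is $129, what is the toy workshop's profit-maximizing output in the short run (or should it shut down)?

Produce at Q = 12

Strip out fixed cost: VC = 81Q - 16Q^2 + Q^3. Then AVC = 81 - 16Q + Q^2 and MC = 81 - 32Q + 3Q^2.
AVC is minimized where dAVC/dQ = -16 + 2Q = 0, at Q = 8; min AVC = 81 - 16·8 + 8^2 = $17.
P = $129 exceeds min AVC = $17, so the firm stays open.
Solving P = MC: -48 - 32Q + 3Q^2 = 0 ⇒ Q = -4/3 or 12. On the upward-sloping branch, Q* = 12.
Check: AVC at Q = 12 is $33 ≤ P, so revenue covers variable cost.
Profit = P·Q − TC = 129·12 − 962 = $586.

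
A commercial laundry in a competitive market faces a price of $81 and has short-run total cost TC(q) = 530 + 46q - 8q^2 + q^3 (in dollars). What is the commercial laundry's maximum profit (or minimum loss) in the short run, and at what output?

Profit = -$236 at q = 7

AVC = 46 - 8q + q^2 has its minimum $30 at q = 4; price $81 clears that bar, so the firm operates.
With MC = 46 - 16q + 3q^2, P = MC on the upward-sloping part at q* = 7.
TR = 81·7 = 567. TC = 530 + 273 = 803. Profit = 567 − 803 = -$236.
By producing, the firm covers all variable cost plus $294 of fixed cost; shutting down would lose the full $530.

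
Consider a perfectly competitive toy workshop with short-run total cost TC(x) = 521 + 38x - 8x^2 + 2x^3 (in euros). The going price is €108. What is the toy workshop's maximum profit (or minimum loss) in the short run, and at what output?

AVC = 38 - 8x + 2x^2; min AVC = €30 at x = 2. Since P = €108 ≥ min AVC, the firm produces.
With MC = 38 - 16x + 6x^2, P = MC on the upward-sloping part at x* = 5.
TR = 108·5 = 540. TC = 521 + 240 = 761. Profit = 540 − 761 = -€221.
By producing, the firm covers all variable cost plus €300 of fixed cost; shutting down would lose the full €521.

Profit = -€221 at x = 5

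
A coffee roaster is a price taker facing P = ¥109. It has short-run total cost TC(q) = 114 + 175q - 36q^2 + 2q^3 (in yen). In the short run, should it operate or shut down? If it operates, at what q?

Strip out fixed cost: VC = 175q - 36q^2 + 2q^3. Then AVC = 175 - 36q + 2q^2 and MC = 175 - 72q + 6q^2.
AVC hits its minimum where MC = AVC, at q = 9, giving min AVC = 175 - 36·9 + 2·9^2 = ¥13.
P = ¥109 exceeds min AVC = ¥13, so the firm stays open.
Set P = MC: 109 = 175 - 72q + 6q^2 → 66 - 72q + 6q^2 = 0. The roots are q = 1 and q = 11; the profit-maximizing output is on the rising part of MC, so q* = 11.
Check: AVC at q = 11 is ¥21 ≤ P, so revenue covers variable cost.
Profit = P·q − TC = 109·11 − 345 = ¥854.

Produce at q = 11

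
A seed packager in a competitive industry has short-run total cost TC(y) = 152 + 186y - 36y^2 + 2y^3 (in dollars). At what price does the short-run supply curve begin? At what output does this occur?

The shutdown price is the minimum of AVC. VC = 186y - 36y^2 + 2y^3, so AVC = 186 - 36y + 2y^2.
At the minimum of AVC, MC = AVC. MC = 186 - 72y + 6y^2; setting MC = AVC gives 4y^2 - 36y = 0, so y = 9. min AVC = 24.
For P < $24 the firm produces nothing.

$24 per unit, at y = 9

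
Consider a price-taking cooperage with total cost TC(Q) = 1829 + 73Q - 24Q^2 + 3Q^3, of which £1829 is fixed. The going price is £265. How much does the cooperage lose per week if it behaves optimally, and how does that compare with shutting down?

Profit = -£293 at Q = 8

AVC = 73 - 24Q + 3Q^2; min AVC = £25 at Q = 4. Since P = £265 ≥ min AVC, the firm produces.
MC = 73 - 48Q + 9Q^2. Setting P = MC and taking the root on the rising branch gives Q* = 8.
TR = 265·8 = 2120. TC = 1829 + 584 = 2413. Profit = 2120 − 2413 = -£293.
By producing, the firm covers all variable cost plus £1536 of fixed cost; shutting down would lose the full £1829.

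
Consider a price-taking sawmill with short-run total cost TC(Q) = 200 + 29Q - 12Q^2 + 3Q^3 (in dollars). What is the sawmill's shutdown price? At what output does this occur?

$17 per unit, at Q = 2

The firm shuts down when price falls below the minimum of average variable cost. AVC = VC/Q = 29 - 12Q + 3Q^2.
dAVC/dQ = -12 + 6Q = 0 gives Q = 2. min AVC = 29 - 12·2 + 3·2^2 = 17.
So the shutdown price is $17.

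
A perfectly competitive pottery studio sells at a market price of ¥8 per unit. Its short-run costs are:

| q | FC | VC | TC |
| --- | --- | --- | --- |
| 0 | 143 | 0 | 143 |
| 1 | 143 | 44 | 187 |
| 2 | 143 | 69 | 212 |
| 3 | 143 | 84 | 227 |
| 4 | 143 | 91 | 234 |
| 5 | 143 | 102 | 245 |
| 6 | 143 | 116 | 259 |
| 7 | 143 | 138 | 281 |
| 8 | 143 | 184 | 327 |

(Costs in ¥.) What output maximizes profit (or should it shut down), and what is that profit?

q = 0 (shut down); profit = -¥143

Tabulate TR − TC: q=0: -143; q=1: -179; q=2: -196; q=3: -203; q=4: -202; q=5: -205; q=6: -211; q=7: -225; q=8: -263.
Profit is highest at q = 0. Equivalently, the lowest AVC in the table is 116/6 ≈ ¥19.33 at q = 6, and P = ¥8 falls below it — price never covers variable cost, so the firm shuts down and loses only its fixed cost.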